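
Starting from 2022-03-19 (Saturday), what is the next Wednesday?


Current: Saturday
Target: Wednesday
Days ahead: 4

Next Wednesday: 2022-03-23


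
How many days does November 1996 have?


November 1996

30 days


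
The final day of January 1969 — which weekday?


January 1969 has 31 days
Anchor: Jan 1, 1969. With p = 1969 - 1 = 1968: (p + p//4 - p//100 + p//400) mod 7 = (1968 + 492 - 19 + 4) mod 7 = 2445 mod 7 = 2 -> Wednesday (Mon=0 ... Sun=6)
January 1 is the anchor itself -> Wednesday
Last day offset: 31 - 1 = 30 days
Weekday index = (2 + 30) mod 7 = 4

Friday, January 31


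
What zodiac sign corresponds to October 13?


Date: October 13
Conventional tropical zodiac dates: Libra from September 23 onward; Scorpio starts October 23
October 13 falls within the Libra range

Libra


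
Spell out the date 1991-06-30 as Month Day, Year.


ISO 1991-06-30 parses as year=1991, month=06, day=30
Month 6 -> June

June 30, 1991


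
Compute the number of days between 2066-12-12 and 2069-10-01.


From 2066-12-12 to 2069-10-01
2066-12-12: days before December = 31 + 28 + 31 + 30 + 31 + 30 + 31 + 31 + 30 + 31 + 30 = 334 (2066 is not a leap year); day of year = 334 + 12 = 346
2069-10-01: days before October = 31 + 28 + 31 + 30 + 31 + 30 + 31 + 31 + 30 = 273 (2069 is not a leap year); day of year = 273 + 1 = 274
Rest of 2066: 365 - 346 = 19
Full years 2067 (365), 2068 (366): 731
Total = 19 + 731 + 274 = 1024

1024 days


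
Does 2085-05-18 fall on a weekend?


Anchor: Jan 1, 2085. With p = 2085 - 1 = 2084: (p + p//4 - p//100 + p//400) mod 7 = (2084 + 521 - 20 + 5) mod 7 = 2590 mod 7 = 0 -> Monday (Mon=0 ... Sun=6)
Day of year: 138; offset = 137
Weekday index = (0 + 137) mod 7 = 4 -> Friday
Weekend days: Saturday, Sunday

No


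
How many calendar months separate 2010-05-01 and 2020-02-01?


From May 2010 to February 2020
10 years * 12 = 120 months, minus 3 months = 117

117 months


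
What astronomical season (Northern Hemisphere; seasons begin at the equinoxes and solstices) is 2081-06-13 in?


Date: June 13
Astronomical Spring (approx.; exact equinox/solstice day varies by year): March 20 to June 20
June 13 falls within the Spring window

Spring


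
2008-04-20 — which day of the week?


Date: April 20, 2008
Anchor: Jan 1, 2008. With p = 2008 - 1 = 2007: (p + p//4 - p//100 + p//400) mod 7 = (2007 + 501 - 20 + 5) mod 7 = 2493 mod 7 = 1 -> Tuesday (Mon=0 ... Sun=6)
Days before April (Jan-Mar): 91; offset = 91 + 20 - 1 = 110
Weekday index = (1 + 110) mod 7 = 6

Day of the week: Sunday


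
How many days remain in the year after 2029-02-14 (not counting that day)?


Day of year: 45 of 365
Remaining = 365 - 45

320 days


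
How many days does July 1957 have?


July 1957

31 days


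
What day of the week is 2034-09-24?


Date: September 24, 2034
Anchor: Jan 1, 2034. With p = 2034 - 1 = 2033: (p + p//4 - p//100 + p//400) mod 7 = (2033 + 508 - 20 + 5) mod 7 = 2526 mod 7 = 6 -> Sunday (Mon=0 ... Sun=6)
Days before September (Jan-Aug): 243; offset = 243 + 24 - 1 = 266
Weekday index = (6 + 266) mod 7 = 6

Day of the week: Sunday


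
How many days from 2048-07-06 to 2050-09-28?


From 2048-07-06 to 2050-09-28
2048-07-06: days before July = 31 + 29 + 31 + 30 + 31 + 30 = 182 (2048 is a leap year); day of year = 182 + 6 = 188
2050-09-28: days before September = 31 + 28 + 31 + 30 + 31 + 30 + 31 + 31 = 243 (2050 is not a leap year); day of year = 243 + 28 = 271
Rest of 2048: 366 - 188 = 178
Full years 2049 (365): 365
Total = 178 + 365 + 271 = 814

814 days


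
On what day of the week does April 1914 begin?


Target: April 1, 1914
Anchor: Jan 1, 1914. With p = 1914 - 1 = 1913: (p + p//4 - p//100 + p//400) mod 7 = (1913 + 478 - 19 + 4) mod 7 = 2376 mod 7 = 3 -> Thursday (Mon=0 ... Sun=6)
Days before April (Jan-Mar): 90 days
Weekday index = (3 + 90) mod 7 = 2

Wednesday


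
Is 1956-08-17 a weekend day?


Anchor: Jan 1, 1956. With p = 1956 - 1 = 1955: (p + p//4 - p//100 + p//400) mod 7 = (1955 + 488 - 19 + 4) mod 7 = 2428 mod 7 = 6 -> Sunday (Mon=0 ... Sun=6)
Day of year: 230; offset = 229
Weekday index = (6 + 229) mod 7 = 4 -> Friday
Weekend days: Saturday, Sunday

No


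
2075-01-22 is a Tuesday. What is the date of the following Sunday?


Current: Tuesday
Target: Sunday
Days ahead: 5

Next Sunday: 2075-01-27


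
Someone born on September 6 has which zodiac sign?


Date: September 6
Conventional tropical zodiac dates: Virgo from August 23 onward; Libra starts September 23
September 6 falls within the Virgo range

Virgo


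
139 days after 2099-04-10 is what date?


Start: 2099-04-10, add 139 days
April 2099 has 30 days: 30 - 10 = 20 days to April 30 -> 119 left
May 2099 has 31 days -> 88 left
June 2099 has 30 days -> 58 left
July 2099 has 31 days -> 27 left
August 2099: 27 <= 31 -> lands on August 27

Result: 2099-08-27


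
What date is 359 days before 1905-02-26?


Start: 1905-02-26, subtract 359 days
Back 26 days from February 26 reaches January 31, 1905 -> 333 left
January 1905 has 31 days -> back to December 31, 1904 -> 302 left
December 1904 has 31 days -> back to November 30, 1904 -> 271 left
November 1904 has 30 days -> back to October 31, 1904 -> 241 left
October 1904 has 31 days -> back to September 30, 1904 -> 210 left
September 1904 has 30 days -> back to August 31, 1904 -> 180 left
August 1904 has 31 days -> back to July 31, 1904 -> 149 left
July 1904 has 31 days -> back to June 30, 1904 -> 118 left
June 1904 has 30 days -> back to May 31, 1904 -> 88 left
May 1904 has 31 days -> back to April 30, 1904 -> 57 left
April 1904 has 30 days -> back to March 31, 1904 -> 27 left
March 1904: 31 - 27 = 4 -> lands on March 4

Result: 1904-03-04


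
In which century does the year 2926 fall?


Century = (year - 1) // 100 + 1
= (2926 - 1) // 100 + 1
= 2925 // 100 + 1
= 29 + 1

30th century


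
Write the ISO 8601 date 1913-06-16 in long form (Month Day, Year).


ISO 1913-06-16 parses as year=1913, month=06, day=16
Month 6 -> June

June 16, 1913


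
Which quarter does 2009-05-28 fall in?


Month: May (month 5)
Q1: Jan-Mar, Q2: Apr-Jun, Q3: Jul-Sep, Q4: Oct-Dec

Q2


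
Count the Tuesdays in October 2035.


October 2035 has 31 days
Anchor: Jan 1, 2035. With p = 2035 - 1 = 2034: (p + p//4 - p//100 + p//400) mod 7 = (2034 + 508 - 20 + 5) mod 7 = 2527 mod 7 = 0 -> Monday (Mon=0 ... Sun=6)
Days before October (Jan-Sep): 273; October 1 index = (0 + 273) mod 7 = 0 -> Monday
First Tuesday is October 2
Tuesdays: 2, 9, 16, 23, 30

5 Tuesdays


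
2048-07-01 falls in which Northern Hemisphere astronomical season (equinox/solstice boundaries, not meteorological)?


Date: July 1
Astronomical Summer (approx.; exact equinox/solstice day varies by year): June 21 to September 21
July 1 falls within the Summer window

Summer


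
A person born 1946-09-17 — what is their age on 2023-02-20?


Birth: 1946-09-17
Reference: 2023-02-20
Year difference: 2023 - 1946 = 77
Birthday not yet reached in 2023, subtract 1

76 years old


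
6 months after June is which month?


June is month 6
6 + 6 = 12

December


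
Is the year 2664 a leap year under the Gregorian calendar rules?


Gregorian leap year rule: divisible by 4, but not by 100, unless also by 400.
2664 is divisible by 4 but not 100 -> leap year

Yes


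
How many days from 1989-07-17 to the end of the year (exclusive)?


Day of year: 198 of 365
Remaining = 365 - 198

167 days


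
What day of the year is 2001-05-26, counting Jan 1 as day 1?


Date: May 26, 2001
Days in months 1 through 4: 120
Plus 26 days in May

Day of year: 146


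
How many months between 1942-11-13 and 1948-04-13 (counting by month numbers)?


From November 1942 to April 1948
6 years * 12 = 72 months, minus 7 months = 65

65 months


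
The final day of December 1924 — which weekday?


December 1924 has 31 days
Anchor: Jan 1, 1924. With p = 1924 - 1 = 1923: (p + p//4 - p//100 + p//400) mod 7 = (1923 + 480 - 19 + 4) mod 7 = 2388 mod 7 = 1 -> Tuesday (Mon=0 ... Sun=6)
Days before December (Jan-Nov): 335; December 1 index = (1 + 335) mod 7 = 0 -> Monday
Last day offset: 31 - 1 = 30 days
Weekday index = (0 + 30) mod 7 = 2

Wednesday, December 31


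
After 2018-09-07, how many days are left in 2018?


Day of year: 250 of 365
Remaining = 365 - 250

115 days


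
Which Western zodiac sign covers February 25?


Date: February 25
Conventional tropical zodiac dates: Pisces from February 19 onward; Aries starts March 21
February 25 falls within the Pisces range

Pisces


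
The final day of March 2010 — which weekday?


March 2010 has 31 days
Anchor: Jan 1, 2010. With p = 2010 - 1 = 2009: (p + p//4 - p//100 + p//400) mod 7 = (2009 + 502 - 20 + 5) mod 7 = 2496 mod 7 = 4 -> Friday (Mon=0 ... Sun=6)
Days before March (Jan-Feb): 59; March 1 index = (4 + 59) mod 7 = 0 -> Monday
Last day offset: 31 - 1 = 30 days
Weekday index = (0 + 30) mod 7 = 2

Wednesday, March 31


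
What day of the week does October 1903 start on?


Target: October 1, 1903
Anchor: Jan 1, 1903. With p = 1903 - 1 = 1902: (p + p//4 - p//100 + p//400) mod 7 = (1902 + 475 - 19 + 4) mod 7 = 2362 mod 7 = 3 -> Thursday (Mon=0 ... Sun=6)
Days before October (Jan-Sep): 273 days
Weekday index = (3 + 273) mod 7 = 3

Thursday


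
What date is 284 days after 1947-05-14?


Start: 1947-05-14, add 284 days
May 1947 has 31 days: 31 - 14 = 17 days to May 31 -> 267 left
June 1947 has 30 days -> 237 left
July 1947 has 31 days -> 206 left
August 1947 has 31 days -> 175 left
September 1947 has 30 days -> 145 left
October 1947 has 31 days -> 114 left
November 1947 has 30 days -> 84 left
December 1947 has 31 days -> 53 left
January 1948 has 31 days -> 22 left
February 1948: 22 <= 29 -> lands on February 22

Result: 1948-02-22


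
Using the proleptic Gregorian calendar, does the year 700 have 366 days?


Gregorian leap year rule: divisible by 4, but not by 100, unless also by 400.
700 is divisible by 100 but not 400 -> not a leap year

No


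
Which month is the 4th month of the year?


Month 4 of 12

April


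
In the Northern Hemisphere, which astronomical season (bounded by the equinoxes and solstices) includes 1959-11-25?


Date: November 25
Astronomical Autumn (approx.; exact equinox/solstice day varies by year): September 22 to December 20
November 25 falls within the Autumn window

Autumn


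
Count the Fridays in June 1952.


June 1952 has 30 days
Anchor: Jan 1, 1952. With p = 1952 - 1 = 1951: (p + p//4 - p//100 + p//400) mod 7 = (1951 + 487 - 19 + 4) mod 7 = 2423 mod 7 = 1 -> Tuesday (Mon=0 ... Sun=6)
Days before June (Jan-May): 152; June 1 index = (1 + 152) mod 7 = 6 -> Sunday
First Friday is June 6
Fridays: 6, 13, 20, 27

4 Fridays


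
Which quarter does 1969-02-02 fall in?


Month: February (month 2)
Q1: Jan-Mar, Q2: Apr-Jun, Q3: Jul-Sep, Q4: Oct-Dec

Q1


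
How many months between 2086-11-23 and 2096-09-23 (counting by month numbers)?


From November 2086 to September 2096
10 years * 12 = 120 months, minus 2 months = 118

118 months


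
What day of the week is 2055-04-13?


Date: April 13, 2055
Anchor: Jan 1, 2055. With p = 2055 - 1 = 2054: (p + p//4 - p//100 + p//400) mod 7 = (2054 + 513 - 20 + 5) mod 7 = 2552 mod 7 = 4 -> Friday (Mon=0 ... Sun=6)
Days before April (Jan-Mar): 90; offset = 90 + 13 - 1 = 102
Weekday index = (4 + 102) mod 7 = 1

Day of the week: Tuesday


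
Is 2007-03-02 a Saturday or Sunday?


Anchor: Jan 1, 2007. With p = 2007 - 1 = 2006: (p + p//4 - p//100 + p//400) mod 7 = (2006 + 501 - 20 + 5) mod 7 = 2492 mod 7 = 0 -> Monday (Mon=0 ... Sun=6)
Day of year: 61; offset = 60
Weekday index = (0 + 60) mod 7 = 4 -> Friday
Weekend days: Saturday, Sunday

No


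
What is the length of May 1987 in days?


May 1987

31 days


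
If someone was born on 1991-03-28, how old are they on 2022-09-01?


Birth: 1991-03-28
Reference: 2022-09-01
Year difference: 2022 - 1991 = 31

31 years old


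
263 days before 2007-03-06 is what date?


Start: 2007-03-06, subtract 263 days
Back 6 days from March 6 reaches February 28, 2007 -> 257 left
February 2007 has 28 days -> back to January 31, 2007 -> 229 left
January 2007 has 31 days -> back to December 31, 2006 -> 198 left
December 2006 has 31 days -> back to November 30, 2006 -> 167 left
November 2006 has 30 days -> back to October 31, 2006 -> 137 left
October 2006 has 31 days -> back to September 30, 2006 -> 106 left
September 2006 has 30 days -> back to August 31, 2006 -> 76 left
August 2006 has 31 days -> back to July 31, 2006 -> 45 left
July 2006 has 31 days -> back to June 30, 2006 -> 14 left
June 2006: 30 - 14 = 16 -> lands on June 16

Result: 2006-06-16


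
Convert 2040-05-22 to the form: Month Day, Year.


ISO 2040-05-22 parses as year=2040, month=05, day=22
Month 5 -> May

May 22, 2040


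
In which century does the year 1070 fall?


Century = (year - 1) // 100 + 1
= (1070 - 1) // 100 + 1
= 1069 // 100 + 1
= 10 + 1

11th century


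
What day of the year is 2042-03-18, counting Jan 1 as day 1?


Date: March 18, 2042
Days in months 1 through 2: 59
Plus 18 days in March

Day of year: 77


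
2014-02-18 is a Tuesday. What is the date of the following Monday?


Current: Tuesday
Target: Monday
Days ahead: 6

Next Monday: 2014-02-24


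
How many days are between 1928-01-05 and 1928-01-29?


From 1928-01-05 to 1928-01-29
1928-01-05: day of year = 5
1928-01-29: day of year = 29
Same year: 29 - 5 = 24

24 days


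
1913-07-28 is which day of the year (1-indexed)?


Date: July 28, 1913
Days in months 1 through 6: 181
Plus 28 days in July

Day of year: 209


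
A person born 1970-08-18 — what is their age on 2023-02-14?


Birth: 1970-08-18
Reference: 2023-02-14
Year difference: 2023 - 1970 = 53
Birthday not yet reached in 2023, subtract 1

52 years old


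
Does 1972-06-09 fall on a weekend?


Anchor: Jan 1, 1972. With p = 1972 - 1 = 1971: (p + p//4 - p//100 + p//400) mod 7 = (1971 + 492 - 19 + 4) mod 7 = 2448 mod 7 = 5 -> Saturday (Mon=0 ... Sun=6)
Day of year: 161; offset = 160
Weekday index = (5 + 160) mod 7 = 4 -> Friday
Weekend days: Saturday, Sunday

No


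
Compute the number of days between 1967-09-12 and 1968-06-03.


From 1967-09-12 to 1968-06-03
1967-09-12: days before September = 31 + 28 + 31 + 30 + 31 + 30 + 31 + 31 = 243 (1967 is not a leap year); day of year = 243 + 12 = 255
1968-06-03: days before June = 31 + 29 + 31 + 30 + 31 = 152 (1968 is a leap year); day of year = 152 + 3 = 155
Rest of 1967: 365 - 255 = 110
Total = 110 + 155 = 265

265 days


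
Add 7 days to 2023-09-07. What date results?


Start: 2023-09-07, add 7 days
September 2023 has 30 days; 7 + 7 = 14 stays within September

Result: 2023-09-14


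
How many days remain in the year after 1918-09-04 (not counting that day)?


Day of year: 247 of 365
Remaining = 365 - 247

118 days


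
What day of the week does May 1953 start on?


Target: May 1, 1953
Anchor: Jan 1, 1953. With p = 1953 - 1 = 1952: (p + p//4 - p//100 + p//400) mod 7 = (1952 + 488 - 19 + 4) mod 7 = 2425 mod 7 = 3 -> Thursday (Mon=0 ... Sun=6)
Days before May (Jan-Apr): 120 days
Weekday index = (3 + 120) mod 7 = 4

Friday


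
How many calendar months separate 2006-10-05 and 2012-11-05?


From October 2006 to November 2012
6 years * 12 = 72 months, plus 1 month = 73

73 months


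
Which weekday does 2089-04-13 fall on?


Date: April 13, 2089
Anchor: Jan 1, 2089. With p = 2089 - 1 = 2088: (p + p//4 - p//100 + p//400) mod 7 = (2088 + 522 - 20 + 5) mod 7 = 2595 mod 7 = 5 -> Saturday (Mon=0 ... Sun=6)
Days before April (Jan-Mar): 90; offset = 90 + 13 - 1 = 102
Weekday index = (5 + 102) mod 7 = 2

Day of the week: Wednesday


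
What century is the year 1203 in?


Century = (year - 1) // 100 + 1
= (1203 - 1) // 100 + 1
= 1202 // 100 + 1
= 12 + 1

13th century


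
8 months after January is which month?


January is month 1
1 + 8 = 9

September


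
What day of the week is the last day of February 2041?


February 2041 has 28 days
Anchor: Jan 1, 2041. With p = 2041 - 1 = 2040: (p + p//4 - p//100 + p//400) mod 7 = (2040 + 510 - 20 + 5) mod 7 = 2535 mod 7 = 1 -> Tuesday (Mon=0 ... Sun=6)
Days before February (Jan): 31; February 1 index = (1 + 31) mod 7 = 4 -> Friday
Last day offset: 28 - 1 = 27 days
Weekday index = (4 + 27) mod 7 = 3

Thursday, February 28


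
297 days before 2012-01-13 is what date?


Start: 2012-01-13, subtract 297 days
Back 13 days from January 13 reaches December 31, 2011 -> 284 left
December 2011 has 31 days -> back to November 30, 2011 -> 253 left
November 2011 has 30 days -> back to October 31, 2011 -> 223 left
October 2011 has 31 days -> back to September 30, 2011 -> 192 left
September 2011 has 30 days -> back to August 31, 2011 -> 162 left
August 2011 has 31 days -> back to July 31, 2011 -> 131 left
July 2011 has 31 days -> back to June 30, 2011 -> 100 left
June 2011 has 30 days -> back to May 31, 2011 -> 70 left
May 2011 has 31 days -> back to April 30, 2011 -> 39 left
April 2011 has 30 days -> back to March 31, 2011 -> 9 left
March 2011: 31 - 9 = 22 -> lands on March 22

Result: 2011-03-22


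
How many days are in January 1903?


January 1903

31 days


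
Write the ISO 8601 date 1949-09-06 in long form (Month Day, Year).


ISO 1949-09-06 parses as year=1949, month=09, day=06
Month 9 -> September

September 6, 1949


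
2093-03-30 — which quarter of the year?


Month: March (month 3)
Q1: Jan-Mar, Q2: Apr-Jun, Q3: Jul-Sep, Q4: Oct-Dec

Q1


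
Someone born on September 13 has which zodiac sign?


Date: September 13
Conventional tropical zodiac dates: Virgo from August 23 onward; Libra starts September 23
September 13 falls within the Virgo range

Virgo


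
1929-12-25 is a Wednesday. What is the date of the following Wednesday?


Current: Wednesday
Target: Wednesday
Days ahead: 7

Next Wednesday: 1930-01-01


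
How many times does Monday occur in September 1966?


September 1966 has 30 days
Anchor: Jan 1, 1966. With p = 1966 - 1 = 1965: (p + p//4 - p//100 + p//400) mod 7 = (1965 + 491 - 19 + 4) mod 7 = 2441 mod 7 = 5 -> Saturday (Mon=0 ... Sun=6)
Days before September (Jan-Aug): 243; September 1 index = (5 + 243) mod 7 = 3 -> Thursday
First Monday is September 5
Mondays: 5, 12, 19, 26

4 Mondays


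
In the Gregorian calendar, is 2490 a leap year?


Gregorian leap year rule: divisible by 4, but not by 100, unless also by 400.
2490 is not divisible by 4 -> not a leap year

No


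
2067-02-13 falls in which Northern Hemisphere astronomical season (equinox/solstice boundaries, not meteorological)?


Date: February 13
Astronomical Winter (approx.; exact equinox/solstice day varies by year): December 21 to March 19
February 13 falls within the Winter window

Winter


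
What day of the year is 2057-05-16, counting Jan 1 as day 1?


Date: May 16, 2057
Days in months 1 through 4: 120
Plus 16 days in May

Day of year: 136


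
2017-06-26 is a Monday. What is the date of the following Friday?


Current: Monday
Target: Friday
Days ahead: 4

Next Friday: 2017-06-30


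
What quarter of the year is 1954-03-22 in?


Month: March (month 3)
Q1: Jan-Mar, Q2: Apr-Jun, Q3: Jul-Sep, Q4: Oct-Dec

Q1


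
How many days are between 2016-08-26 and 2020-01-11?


From 2016-08-26 to 2020-01-11
2016-08-26: days before August = 31 + 29 + 31 + 30 + 31 + 30 + 31 = 213 (2016 is a leap year); day of year = 213 + 26 = 239
2020-01-11: day of year = 11
Rest of 2016: 366 - 239 = 127
Full years 2017 (365), 2018 (365), 2019 (365): 1095
Total = 127 + 1095 + 11 = 1233

1233 days


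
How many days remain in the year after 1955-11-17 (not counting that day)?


Day of year: 321 of 365
Remaining = 365 - 321

44 days


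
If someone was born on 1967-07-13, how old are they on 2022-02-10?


Birth: 1967-07-13
Reference: 2022-02-10
Year difference: 2022 - 1967 = 55
Birthday not yet reached in 2022, subtract 1

54 years old


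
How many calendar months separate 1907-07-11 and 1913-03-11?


From July 1907 to March 1913
6 years * 12 = 72 months, minus 4 months = 68

68 months


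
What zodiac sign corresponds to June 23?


Date: June 23
Conventional tropical zodiac dates: Cancer from June 21 onward; Leo starts July 23
June 23 falls within the Cancer range

Cancer


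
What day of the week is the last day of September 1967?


September 1967 has 30 days
Anchor: Jan 1, 1967. With p = 1967 - 1 = 1966: (p + p//4 - p//100 + p//400) mod 7 = (1966 + 491 - 19 + 4) mod 7 = 2442 mod 7 = 6 -> Sunday (Mon=0 ... Sun=6)
Days before September (Jan-Aug): 243; September 1 index = (6 + 243) mod 7 = 4 -> Friday
Last day offset: 30 - 1 = 29 days
Weekday index = (4 + 29) mod 7 = 5

Saturday, September 30


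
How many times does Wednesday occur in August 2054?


August 2054 has 31 days
Anchor: Jan 1, 2054. With p = 2054 - 1 = 2053: (p + p//4 - p//100 + p//400) mod 7 = (2053 + 513 - 20 + 5) mod 7 = 2551 mod 7 = 3 -> Thursday (Mon=0 ... Sun=6)
Days before August (Jan-Jul): 212; August 1 index = (3 + 212) mod 7 = 5 -> Saturday
First Wednesday is August 5
Wednesdays: 5, 12, 19, 26

4 Wednesdays


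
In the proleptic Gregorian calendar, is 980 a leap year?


Gregorian leap year rule: divisible by 4, but not by 100, unless also by 400.
980 is divisible by 4 but not 100 -> leap year

Yes


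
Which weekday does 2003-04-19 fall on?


Date: April 19, 2003
Anchor: Jan 1, 2003. With p = 2003 - 1 = 2002: (p + p//4 - p//100 + p//400) mod 7 = (2002 + 500 - 20 + 5) mod 7 = 2487 mod 7 = 2 -> Wednesday (Mon=0 ... Sun=6)
Days before April (Jan-Mar): 90; offset = 90 + 19 - 1 = 108
Weekday index = (2 + 108) mod 7 = 5

Day of the week: Saturday


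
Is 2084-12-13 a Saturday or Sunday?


Anchor: Jan 1, 2084. With p = 2084 - 1 = 2083: (p + p//4 - p//100 + p//400) mod 7 = (2083 + 520 - 20 + 5) mod 7 = 2588 mod 7 = 5 -> Saturday (Mon=0 ... Sun=6)
Day of year: 348; offset = 347
Weekday index = (5 + 347) mod 7 = 2 -> Wednesday
Weekend days: Saturday, Sunday

No


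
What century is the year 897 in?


Century = (year - 1) // 100 + 1
= (897 - 1) // 100 + 1
= 896 // 100 + 1
= 8 + 1

9th century


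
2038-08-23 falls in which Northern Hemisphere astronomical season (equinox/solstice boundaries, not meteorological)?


Date: August 23
Astronomical Summer (approx.; exact equinox/solstice day varies by year): June 21 to September 21
August 23 falls within the Summer window

Summer


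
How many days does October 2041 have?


October 2041

31 days


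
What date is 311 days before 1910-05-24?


Start: 1910-05-24, subtract 311 days
Back 24 days from May 24 reaches April 30, 1910 -> 287 left
April 1910 has 30 days -> back to March 31, 1910 -> 257 left
March 1910 has 31 days -> back to February 28, 1910 -> 226 left
February 1910 has 28 days -> back to January 31, 1910 -> 198 left
January 1910 has 31 days -> back to December 31, 1909 -> 167 left
December 1909 has 31 days -> back to November 30, 1909 -> 136 left
November 1909 has 30 days -> back to October 31, 1909 -> 106 left
October 1909 has 31 days -> back to September 30, 1909 -> 75 left
September 1909 has 30 days -> back to August 31, 1909 -> 45 left
August 1909 has 31 days -> back to July 31, 1909 -> 14 left
July 1909: 31 - 14 = 17 -> lands on July 17

Result: 1909-07-17


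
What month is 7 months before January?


January is month 1
1 - 7 = -6; wrap: -6 + 12 = 6

June


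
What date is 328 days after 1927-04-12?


Start: 1927-04-12, add 328 days
April 1927 has 30 days: 30 - 12 = 18 days to April 30 -> 310 left
May 1927 has 31 days -> 279 left
June 1927 has 30 days -> 249 left
July 1927 has 31 days -> 218 left
August 1927 has 31 days -> 187 left
September 1927 has 30 days -> 157 left
October 1927 has 31 days -> 126 left
November 1927 has 30 days -> 96 left
December 1927 has 31 days -> 65 left
January 1928 has 31 days -> 34 left
February 1928 has 29 days -> 5 left
March 1928: 5 <= 31 -> lands on March 5

Result: 1928-03-05


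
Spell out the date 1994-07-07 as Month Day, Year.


ISO 1994-07-07 parses as year=1994, month=07, day=07
Month 7 -> July

July 7, 1994


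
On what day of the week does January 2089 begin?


Target: January 1, 2089
Anchor: Jan 1, 2089. With p = 2089 - 1 = 2088: (p + p//4 - p//100 + p//400) mod 7 = (2088 + 522 - 20 + 5) mod 7 = 2595 mod 7 = 5 -> Saturday (Mon=0 ... Sun=6)
Offset from anchor: 0 days
Weekday index = (5 + 0) mod 7 = 5

Saturday


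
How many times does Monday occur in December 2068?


December 2068 has 31 days
Anchor: Jan 1, 2068. With p = 2068 - 1 = 2067: (p + p//4 - p//100 + p//400) mod 7 = (2067 + 516 - 20 + 5) mod 7 = 2568 mod 7 = 6 -> Sunday (Mon=0 ... Sun=6)
Days before December (Jan-Nov): 335; December 1 index = (6 + 335) mod 7 = 5 -> Saturday
First Monday is December 3
Mondays: 3, 10, 17, 24, 31

5 Mondays


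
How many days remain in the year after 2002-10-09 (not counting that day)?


Day of year: 282 of 365
Remaining = 365 - 282

83 days


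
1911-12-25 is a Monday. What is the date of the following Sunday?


Current: Monday
Target: Sunday
Days ahead: 6

Next Sunday: 1911-12-31


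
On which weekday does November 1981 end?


November 1981 has 30 days
Anchor: Jan 1, 1981. With p = 1981 - 1 = 1980: (p + p//4 - p//100 + p//400) mod 7 = (1980 + 495 - 19 + 4) mod 7 = 2460 mod 7 = 3 -> Thursday (Mon=0 ... Sun=6)
Days before November (Jan-Oct): 304; November 1 index = (3 + 304) mod 7 = 6 -> Sunday
Last day offset: 30 - 1 = 29 days
Weekday index = (6 + 29) mod 7 = 0

Monday, November 30


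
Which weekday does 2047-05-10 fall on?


Date: May 10, 2047
Anchor: Jan 1, 2047. With p = 2047 - 1 = 2046: (p + p//4 - p//100 + p//400) mod 7 = (2046 + 511 - 20 + 5) mod 7 = 2542 mod 7 = 1 -> Tuesday (Mon=0 ... Sun=6)
Days before May (Jan-Apr): 120; offset = 120 + 10 - 1 = 129
Weekday index = (1 + 129) mod 7 = 4

Day of the week: Friday


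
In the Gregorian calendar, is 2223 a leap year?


Gregorian leap year rule: divisible by 4, but not by 100, unless also by 400.
2223 is not divisible by 4 -> not a leap year

No


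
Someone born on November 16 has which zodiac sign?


Date: November 16
Conventional tropical zodiac dates: Scorpio from October 23 onward; Sagittarius starts November 22
November 16 falls within the Scorpio range

Scorpio


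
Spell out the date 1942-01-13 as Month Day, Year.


ISO 1942-01-13 parses as year=1942, month=01, day=13
Month 1 -> January

January 13, 1942


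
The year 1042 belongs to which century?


Century = (year - 1) // 100 + 1
= (1042 - 1) // 100 + 1
= 1041 // 100 + 1
= 10 + 1

11th century


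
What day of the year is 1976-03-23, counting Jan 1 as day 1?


Date: March 23, 1976
Days in months 1 through 2: 60
Plus 23 days in March

Day of year: 83


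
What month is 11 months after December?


December is month 12
12 + 11 = 23; wrap: 23 - 12 = 11

November


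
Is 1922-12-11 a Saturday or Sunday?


Anchor: Jan 1, 1922. With p = 1922 - 1 = 1921: (p + p//4 - p//100 + p//400) mod 7 = (1921 + 480 - 19 + 4) mod 7 = 2386 mod 7 = 6 -> Sunday (Mon=0 ... Sun=6)
Day of year: 345; offset = 344
Weekday index = (6 + 344) mod 7 = 0 -> Monday
Weekend days: Saturday, Sunday

No


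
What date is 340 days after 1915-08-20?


Start: 1915-08-20, add 340 days
August 1915 has 31 days: 31 - 20 = 11 days to August 31 -> 329 left
September 1915 has 30 days -> 299 left
October 1915 has 31 days -> 268 left
November 1915 has 30 days -> 238 left
December 1915 has 31 days -> 207 left
January 1916 has 31 days -> 176 left
February 1916 has 29 days -> 147 left
March 1916 has 31 days -> 116 left
April 1916 has 30 days -> 86 left
May 1916 has 31 days -> 55 left
June 1916 has 30 days -> 25 left
July 1916: 25 <= 31 -> lands on July 25

Result: 1916-07-25


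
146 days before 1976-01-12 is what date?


Start: 1976-01-12, subtract 146 days
Back 12 days from January 12 reaches December 31, 1975 -> 134 left
December 1975 has 31 days -> back to November 30, 1975 -> 103 left
November 1975 has 30 days -> back to October 31, 1975 -> 73 left
October 1975 has 31 days -> back to September 30, 1975 -> 42 left
September 1975 has 30 days -> back to August 31, 1975 -> 12 left
August 1975: 31 - 12 = 19 -> lands on August 19

Result: 1975-08-19


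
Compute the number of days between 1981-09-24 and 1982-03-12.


From 1981-09-24 to 1982-03-12
1981-09-24: days before September = 31 + 28 + 31 + 30 + 31 + 30 + 31 + 31 = 243 (1981 is not a leap year); day of year = 243 + 24 = 267
1982-03-12: days before March = 31 + 28 = 59 (1982 is not a leap year); day of year = 59 + 12 = 71
Rest of 1981: 365 - 267 = 98
Total = 98 + 71 = 169

169 days


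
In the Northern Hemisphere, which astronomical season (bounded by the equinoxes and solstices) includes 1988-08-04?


Date: August 4
Astronomical Summer (approx.; exact equinox/solstice day varies by year): June 21 to September 21
August 4 falls within the Summer window

Summer


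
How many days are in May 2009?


May 2009

31 days


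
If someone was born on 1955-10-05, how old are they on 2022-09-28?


Birth: 1955-10-05
Reference: 2022-09-28
Year difference: 2022 - 1955 = 67
Birthday not yet reached in 2022, subtract 1

66 years old


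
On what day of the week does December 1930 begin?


Target: December 1, 1930
Anchor: Jan 1, 1930. With p = 1930 - 1 = 1929: (p + p//4 - p//100 + p//400) mod 7 = (1929 + 482 - 19 + 4) mod 7 = 2396 mod 7 = 2 -> Wednesday (Mon=0 ... Sun=6)
Days before December (Jan-Nov): 334 days
Weekday index = (2 + 334) mod 7 = 0

Monday


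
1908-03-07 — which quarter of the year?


Month: March (month 3)
Q1: Jan-Mar, Q2: Apr-Jun, Q3: Jul-Sep, Q4: Oct-Dec

Q1


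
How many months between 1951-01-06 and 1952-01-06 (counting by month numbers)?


From January 1951 to January 1952
1 year * 12 = 12 months = 12

12 months


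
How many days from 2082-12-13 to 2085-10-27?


From 2082-12-13 to 2085-10-27
2082-12-13: days before December = 31 + 28 + 31 + 30 + 31 + 30 + 31 + 31 + 30 + 31 + 30 = 334 (2082 is not a leap year); day of year = 334 + 13 = 347
2085-10-27: days before October = 31 + 28 + 31 + 30 + 31 + 30 + 31 + 31 + 30 = 273 (2085 is not a leap year); day of year = 273 + 27 = 300
Rest of 2082: 365 - 347 = 18
Full years 2083 (365), 2084 (366): 731
Total = 18 + 731 + 300 = 1049

1049 days


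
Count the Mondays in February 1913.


February 1913 has 28 days
Anchor: Jan 1, 1913. With p = 1913 - 1 = 1912: (p + p//4 - p//100 + p//400) mod 7 = (1912 + 478 - 19 + 4) mod 7 = 2375 mod 7 = 2 -> Wednesday (Mon=0 ... Sun=6)
Days before February (Jan): 31; February 1 index = (2 + 31) mod 7 = 5 -> Saturday
First Monday is February 3
Mondays: 3, 10, 17, 24

4 Mondays


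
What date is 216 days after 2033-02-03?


Start: 2033-02-03, add 216 days
February 2033 has 28 days: 28 - 3 = 25 days to February 28 -> 191 left
March 2033 has 31 days -> 160 left
April 2033 has 30 days -> 130 left
May 2033 has 31 days -> 99 left
June 2033 has 30 days -> 69 left
July 2033 has 31 days -> 38 left
August 2033 has 31 days -> 7 left
September 2033: 7 <= 30 -> lands on September 7

Result: 2033-09-07


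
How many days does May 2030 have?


May 2030

31 days


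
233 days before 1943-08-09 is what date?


Start: 1943-08-09, subtract 233 days
Back 9 days from August 9 reaches July 31, 1943 -> 224 left
July 1943 has 31 days -> back to June 30, 1943 -> 193 left
June 1943 has 30 days -> back to May 31, 1943 -> 163 left
May 1943 has 31 days -> back to April 30, 1943 -> 132 left
April 1943 has 30 days -> back to March 31, 1943 -> 102 left
March 1943 has 31 days -> back to February 28, 1943 -> 71 left
February 1943 has 28 days -> back to January 31, 1943 -> 43 left
January 1943 has 31 days -> back to December 31, 1942 -> 12 left
December 1942: 31 - 12 = 19 -> lands on December 19

Result: 1942-12-19


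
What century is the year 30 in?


Century = (year - 1) // 100 + 1
= (30 - 1) // 100 + 1
= 29 // 100 + 1
= 0 + 1

1st century


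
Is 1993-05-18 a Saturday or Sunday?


Anchor: Jan 1, 1993. With p = 1993 - 1 = 1992: (p + p//4 - p//100 + p//400) mod 7 = (1992 + 498 - 19 + 4) mod 7 = 2475 mod 7 = 4 -> Friday (Mon=0 ... Sun=6)
Day of year: 138; offset = 137
Weekday index = (4 + 137) mod 7 = 1 -> Tuesday
Weekend days: Saturday, Sunday

No


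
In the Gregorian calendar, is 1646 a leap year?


Gregorian leap year rule: divisible by 4, but not by 100, unless also by 400.
1646 is not divisible by 4 -> not a leap year

No


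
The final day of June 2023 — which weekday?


June 2023 has 30 days
Anchor: Jan 1, 2023. With p = 2023 - 1 = 2022: (p + p//4 - p//100 + p//400) mod 7 = (2022 + 505 - 20 + 5) mod 7 = 2512 mod 7 = 6 -> Sunday (Mon=0 ... Sun=6)
Days before June (Jan-May): 151; June 1 index = (6 + 151) mod 7 = 3 -> Thursday
Last day offset: 30 - 1 = 29 days
Weekday index = (3 + 29) mod 7 = 4

Friday, June 30


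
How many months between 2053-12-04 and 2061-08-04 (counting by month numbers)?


From December 2053 to August 2061
8 years * 12 = 96 months, minus 4 months = 92

92 months


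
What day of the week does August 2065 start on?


Target: August 1, 2065
Anchor: Jan 1, 2065. With p = 2065 - 1 = 2064: (p + p//4 - p//100 + p//400) mod 7 = (2064 + 516 - 20 + 5) mod 7 = 2565 mod 7 = 3 -> Thursday (Mon=0 ... Sun=6)
Days before August (Jan-Jul): 212 days
Weekday index = (3 + 212) mod 7 = 5

Saturday


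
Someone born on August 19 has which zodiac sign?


Date: August 19
Conventional tropical zodiac dates: Leo from July 23 onward; Virgo starts August 23
August 19 falls within the Leo range

Leo


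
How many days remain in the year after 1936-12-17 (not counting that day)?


Day of year: 352 of 366
Remaining = 366 - 352

14 days


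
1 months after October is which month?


October is month 10
10 + 1 = 11

November


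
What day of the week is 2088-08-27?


Date: August 27, 2088
Anchor: Jan 1, 2088. With p = 2088 - 1 = 2087: (p + p//4 - p//100 + p//400) mod 7 = (2087 + 521 - 20 + 5) mod 7 = 2593 mod 7 = 3 -> Thursday (Mon=0 ... Sun=6)
Days before August (Jan-Jul): 213; offset = 213 + 27 - 1 = 239
Weekday index = (3 + 239) mod 7 = 4

Day of the week: Friday


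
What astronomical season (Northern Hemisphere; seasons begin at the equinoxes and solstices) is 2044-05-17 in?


Date: May 17
Astronomical Spring (approx.; exact equinox/solstice day varies by year): March 20 to June 20
May 17 falls within the Spring window

Spring


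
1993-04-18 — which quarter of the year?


Month: April (month 4)
Q1: Jan-Mar, Q2: Apr-Jun, Q3: Jul-Sep, Q4: Oct-Dec

Q2


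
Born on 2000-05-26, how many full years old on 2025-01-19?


Birth: 2000-05-26
Reference: 2025-01-19
Year difference: 2025 - 2000 = 25
Birthday not yet reached in 2025, subtract 1

24 years old


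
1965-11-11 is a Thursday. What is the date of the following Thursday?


Current: Thursday
Target: Thursday
Days ahead: 7

Next Thursday: 1965-11-18


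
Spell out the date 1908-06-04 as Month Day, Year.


ISO 1908-06-04 parses as year=1908, month=06, day=04
Month 6 -> June

June 4, 1908


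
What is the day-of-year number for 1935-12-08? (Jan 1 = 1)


Date: December 8, 1935
Days in months 1 through 11: 334
Plus 8 days in December

Day of year: 342


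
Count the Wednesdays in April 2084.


April 2084 has 30 days
Anchor: Jan 1, 2084. With p = 2084 - 1 = 2083: (p + p//4 - p//100 + p//400) mod 7 = (2083 + 520 - 20 + 5) mod 7 = 2588 mod 7 = 5 -> Saturday (Mon=0 ... Sun=6)
Days before April (Jan-Mar): 91; April 1 index = (5 + 91) mod 7 = 5 -> Saturday
First Wednesday is April 5
Wednesdays: 5, 12, 19, 26

4 Wednesdays


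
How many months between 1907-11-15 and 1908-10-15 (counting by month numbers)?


From November 1907 to October 1908
1 year * 12 = 12 months, minus 1 month = 11

11 months


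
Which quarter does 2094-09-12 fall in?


Month: September (month 9)
Q1: Jan-Mar, Q2: Apr-Jun, Q3: Jul-Sep, Q4: Oct-Dec

Q3


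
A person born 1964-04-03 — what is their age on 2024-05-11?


Birth: 1964-04-03
Reference: 2024-05-11
Year difference: 2024 - 1964 = 60

60 years old


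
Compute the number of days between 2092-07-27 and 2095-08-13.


From 2092-07-27 to 2095-08-13
2092-07-27: days before July = 31 + 29 + 31 + 30 + 31 + 30 = 182 (2092 is a leap year); day of year = 182 + 27 = 209
2095-08-13: days before August = 31 + 28 + 31 + 30 + 31 + 30 + 31 = 212 (2095 is not a leap year); day of year = 212 + 13 = 225
Rest of 2092: 366 - 209 = 157
Full years 2093 (365), 2094 (365): 730
Total = 157 + 730 + 225 = 1112

1112 days


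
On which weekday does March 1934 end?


March 1934 has 31 days
Anchor: Jan 1, 1934. With p = 1934 - 1 = 1933: (p + p//4 - p//100 + p//400) mod 7 = (1933 + 483 - 19 + 4) mod 7 = 2401 mod 7 = 0 -> Monday (Mon=0 ... Sun=6)
Days before March (Jan-Feb): 59; March 1 index = (0 + 59) mod 7 = 3 -> Thursday
Last day offset: 31 - 1 = 30 days
Weekday index = (3 + 30) mod 7 = 5

Saturday, March 31


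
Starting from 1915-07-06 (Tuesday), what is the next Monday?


Current: Tuesday
Target: Monday
Days ahead: 6

Next Monday: 1915-07-12


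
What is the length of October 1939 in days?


October 1939

31 days


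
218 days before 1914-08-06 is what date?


Start: 1914-08-06, subtract 218 days
Back 6 days from August 6 reaches July 31, 1914 -> 212 left
July 1914 has 31 days -> back to June 30, 1914 -> 181 left
June 1914 has 30 days -> back to May 31, 1914 -> 151 left
May 1914 has 31 days -> back to April 30, 1914 -> 120 left
April 1914 has 30 days -> back to March 31, 1914 -> 90 left
March 1914 has 31 days -> back to February 28, 1914 -> 59 left
February 1914 has 28 days -> back to January 31, 1914 -> 31 left
January 1914 has 31 days -> back to December 31, 1913 -> 0 left
December 1913: 31 - 0 = 31 -> lands on December 31

Result: 1913-12-31


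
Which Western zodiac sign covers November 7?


Date: November 7
Conventional tropical zodiac dates: Scorpio from October 23 onward; Sagittarius starts November 22
November 7 falls within the Scorpio range

Scorpio


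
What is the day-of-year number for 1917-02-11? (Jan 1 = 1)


Date: February 11, 1917
Days in months 1 through 1: 31
Plus 11 days in February

Day of year: 42


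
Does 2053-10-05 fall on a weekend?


Anchor: Jan 1, 2053. With p = 2053 - 1 = 2052: (p + p//4 - p//100 + p//400) mod 7 = (2052 + 513 - 20 + 5) mod 7 = 2550 mod 7 = 2 -> Wednesday (Mon=0 ... Sun=6)
Day of year: 278; offset = 277
Weekday index = (2 + 277) mod 7 = 6 -> Sunday
Weekend days: Saturday, Sunday

Yes


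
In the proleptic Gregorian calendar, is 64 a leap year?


Gregorian leap year rule: divisible by 4, but not by 100, unless also by 400.
64 is divisible by 4 but not 100 -> leap year

Yes


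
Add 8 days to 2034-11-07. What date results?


Start: 2034-11-07, add 8 days
November 2034 has 30 days; 7 + 8 = 15 stays within November

Result: 2034-11-15


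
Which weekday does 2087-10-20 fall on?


Date: October 20, 2087
Anchor: Jan 1, 2087. With p = 2087 - 1 = 2086: (p + p//4 - p//100 + p//400) mod 7 = (2086 + 521 - 20 + 5) mod 7 = 2592 mod 7 = 2 -> Wednesday (Mon=0 ... Sun=6)
Days before October (Jan-Sep): 273; offset = 273 + 20 - 1 = 292
Weekday index = (2 + 292) mod 7 = 0

Day of the week: Monday


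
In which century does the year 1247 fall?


Century = (year - 1) // 100 + 1
= (1247 - 1) // 100 + 1
= 1246 // 100 + 1
= 12 + 1

13th century


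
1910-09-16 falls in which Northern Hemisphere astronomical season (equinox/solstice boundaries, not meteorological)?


Date: September 16
Astronomical Summer (approx.; exact equinox/solstice day varies by year): June 21 to September 21
September 16 falls within the Summer window

Summer
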